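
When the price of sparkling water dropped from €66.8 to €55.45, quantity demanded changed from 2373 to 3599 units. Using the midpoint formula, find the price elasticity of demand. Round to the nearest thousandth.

-2.211

%ΔQ = (3599 − 2373)/[(2373 + 3599)/2] = 1226/2986 ≈ 0.4106.
%ΔP = (55.45 − 66.8)/[(66.8 + 55.45)/2] = -11.35/61.125 ≈ -0.1857.
Arc elasticity E = %ΔQ/%ΔP ≈ 0.4106/-0.1857 ≈ -2.211.
|E| > 1: demand is elastic over this range.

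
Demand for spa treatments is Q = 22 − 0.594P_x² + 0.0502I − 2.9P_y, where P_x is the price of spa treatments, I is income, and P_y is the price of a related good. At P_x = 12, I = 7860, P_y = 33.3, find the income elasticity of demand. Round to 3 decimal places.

Evaluating quantity at (P_x, I, P_y) gives Q = 22 − 0.594(12)² + 0.0502(7860) − 2.9(33.3) = 22 − 85.536 + 394.572 − 96.57 = 234.466.
∂Q/∂I = +0.0502, so E_I = 0.0502·(7860/234.466) ≈ 1.683.
E_I > 1: normal good (luxury).

1.683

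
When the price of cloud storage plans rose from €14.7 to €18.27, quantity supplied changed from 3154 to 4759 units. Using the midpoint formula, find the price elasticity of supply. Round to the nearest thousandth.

%ΔQ = (4759 − 3154)/[(3154 + 4759)/2] = 1605/3956.5 ≈ 0.4057.
%ΔP = (18.27 − 14.7)/[(14.7 + 18.27)/2] = 3.57/16.485 ≈ 0.2166.
Arc elasticity E = %ΔQ/%ΔP ≈ 0.4057/0.2166 ≈ 1.873.
|E| > 1: supply is elastic over this range.

1.873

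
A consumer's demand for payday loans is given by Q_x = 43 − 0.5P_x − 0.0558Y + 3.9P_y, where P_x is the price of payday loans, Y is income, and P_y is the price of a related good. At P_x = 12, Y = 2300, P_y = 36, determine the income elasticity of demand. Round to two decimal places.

Substituting, Q_x = 43 − 0.5(12) − 0.0558(2300) + 3.9(36) = 43 − 6 − 128.34 + 140.4 = 49.06.
∂Q_x/∂Y = −0.0558, so E_I = -0.0558·(2300/49.06) ≈ -2.62.
E_I < 0: inferior good.

-2.62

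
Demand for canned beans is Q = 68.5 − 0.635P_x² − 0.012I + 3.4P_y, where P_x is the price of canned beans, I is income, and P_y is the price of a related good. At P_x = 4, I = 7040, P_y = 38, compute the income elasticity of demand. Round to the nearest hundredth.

First evaluate Q: 68.5 − 0.635(4)² − 0.012(7040) + 3.4(38) = 68.5 − 10.16 − 84.48 + 129.2 = 103.06.
∂Q/∂I = −0.012, so E_I = -0.012·(7040/103.06) ≈ -0.82.
E_I < 0: inferior good.

-0.82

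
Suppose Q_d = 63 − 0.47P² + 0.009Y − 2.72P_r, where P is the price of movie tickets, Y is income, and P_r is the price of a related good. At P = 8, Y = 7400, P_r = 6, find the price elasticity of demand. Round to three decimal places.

At the given point, Q_d = 63 − 0.47(8)² + 0.009(7400) − 2.72(6) = 63 − 30.08 + 66.6 − 16.32 = 83.2.
∂Q_d/∂P = −2·0.47·P = -7.52, so E_p = -7.52·(8/83.2) ≈ -0.723.
|E_p| < 1: demand is inelastic.

-0.723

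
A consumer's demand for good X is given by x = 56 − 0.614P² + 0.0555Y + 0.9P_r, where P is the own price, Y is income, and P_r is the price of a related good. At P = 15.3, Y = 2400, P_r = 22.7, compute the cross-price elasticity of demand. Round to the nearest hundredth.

Evaluating quantity at (P, Y, P_r) gives x = 56 − 0.614(15.3)² + 0.0555(2400) + 0.9(22.7) = 56 − 143.7313 + 133.2 + 20.43 = 65.8987.
∂x/∂P_r = +0.9, so E_xy = 0.9·(22.7/65.8987) ≈ 0.31.
E_xy > 0: the goods are substitutes.

0.31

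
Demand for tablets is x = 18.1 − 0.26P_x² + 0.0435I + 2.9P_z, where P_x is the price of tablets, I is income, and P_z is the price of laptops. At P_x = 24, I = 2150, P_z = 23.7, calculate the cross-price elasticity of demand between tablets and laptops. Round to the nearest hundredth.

2.25

At the given point, x = 18.1 − 0.26(24)² + 0.0435(2150) + 2.9(23.7) = 18.1 − 149.76 + 93.525 + 68.73 = 30.595.
∂x/∂P_z = +2.9, so E_xy = 2.9·(23.7/30.595) ≈ 2.25.
E_xy > 0: the goods are substitutes.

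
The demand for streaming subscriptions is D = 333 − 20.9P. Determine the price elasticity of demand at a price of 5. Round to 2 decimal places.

-0.46

At P = 5, D = 228.5.
dD/dP = −20.9.
Point elasticity E = (dD/dP)·(P/D) = -20.9 × 5/228.5 ≈ -0.46.
|E| < 1, so demand is inelastic at this price.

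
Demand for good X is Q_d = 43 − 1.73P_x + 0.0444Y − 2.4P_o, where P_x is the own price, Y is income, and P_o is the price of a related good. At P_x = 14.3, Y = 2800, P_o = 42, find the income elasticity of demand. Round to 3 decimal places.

Q_d = 43 − 1.73(14.3) + 0.0444(2800) − 2.4(42) = 43 − 24.739 + 124.32 − 100.8 = 41.781.
∂Q_d/∂Y = +0.0444, so E_I = 0.0444·(2800/41.781) ≈ 2.976.
E_I > 1: normal good (luxury).

2.976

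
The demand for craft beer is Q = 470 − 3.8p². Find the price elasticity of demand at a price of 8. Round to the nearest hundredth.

-2.14

At p = 8, Q = 226.8.
dQ/dp = −2·3.8·p = −60.8.
Point elasticity E = (dQ/dp)·(p/Q) = -60.8 × 8/226.8 ≈ -2.14.
|E| > 1, so demand is elastic at this price.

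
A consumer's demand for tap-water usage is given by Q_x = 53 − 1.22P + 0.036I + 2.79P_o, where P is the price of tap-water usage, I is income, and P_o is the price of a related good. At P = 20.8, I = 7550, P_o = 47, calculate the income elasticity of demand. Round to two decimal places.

0.63

At the given point, Q_x = 53 − 1.22(20.8) + 0.036(7550) + 2.79(47) = 53 − 25.376 + 271.8 + 131.13 = 430.554.
∂Q_x/∂I = +0.036, so E_I = 0.036·(7550/430.554) ≈ 0.63.
E_I ∈ (0,1): normal good (necessity).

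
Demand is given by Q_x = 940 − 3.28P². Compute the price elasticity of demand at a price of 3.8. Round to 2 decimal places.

-0.11

At P = 3.8, Q_x = 892.6368.
dQ_x/dP = −2·3.28·P = −24.928.
Point elasticity E = (dQ_x/dP)·(P/Q_x) = -24.928 × 3.8/892.6368 ≈ -0.11.
|E| < 1, so demand is inelastic at this price.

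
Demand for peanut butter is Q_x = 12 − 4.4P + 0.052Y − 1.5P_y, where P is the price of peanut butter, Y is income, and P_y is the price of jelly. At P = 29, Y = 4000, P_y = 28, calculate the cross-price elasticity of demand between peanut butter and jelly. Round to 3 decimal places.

Substituting, Q_x = 12 − 4.4(29) + 0.052(4000) − 1.5(28) = 12 − 127.6 + 208 − 42 = 50.4.
∂Q_x/∂P_y = −1.5, so E_xy = -1.5·(28/50.4) ≈ -0.833.
E_xy < 0: the goods are complements.

-0.833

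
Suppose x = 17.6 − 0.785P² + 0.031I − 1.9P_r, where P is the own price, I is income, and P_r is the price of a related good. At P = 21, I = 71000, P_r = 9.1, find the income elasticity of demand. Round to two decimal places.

Evaluating quantity at (P, I, P_r) gives x = 17.6 − 0.785(21)² + 0.031(71000) − 1.9(9.1) = 17.6 − 346.185 + 2201 − 17.29 = 1855.125.
∂x/∂I = +0.031, so E_I = 0.031·(71000/1855.125) ≈ 1.19.
E_I > 1: normal good (luxury).

1.19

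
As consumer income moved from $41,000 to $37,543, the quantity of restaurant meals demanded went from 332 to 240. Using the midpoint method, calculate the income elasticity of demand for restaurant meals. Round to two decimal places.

%ΔQ = (240 − 332)/[(332+240)/2] = -92/286 ≈ -0.3217.
%ΔM = (37,543 − 41,000)/[(41,000+37,543)/2] = -3457/39271.5 ≈ -0.0880.
E_I = %ΔQ/%ΔM ≈ 3.65.
E_I > 1: normal good (luxury).

3.65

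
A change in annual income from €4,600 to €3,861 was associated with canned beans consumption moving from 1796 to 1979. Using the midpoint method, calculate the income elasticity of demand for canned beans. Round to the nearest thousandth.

-0.555

%ΔQ = (1979 − 1796)/[(1796+1979)/2] = 183/1887.5 ≈ 0.0970.
%ΔI = (3,861 − 4,600)/[(4,600+3,861)/2] = -739/4230.5 ≈ -0.1747.
E_I = %ΔQ/%ΔI ≈ -0.555.
E_I < 0: inferior good.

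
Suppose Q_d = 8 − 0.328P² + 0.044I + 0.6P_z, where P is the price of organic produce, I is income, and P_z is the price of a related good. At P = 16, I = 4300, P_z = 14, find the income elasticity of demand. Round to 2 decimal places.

Substituting, Q_d = 8 − 0.328(16)² + 0.044(4300) + 0.6(14) = 8 − 83.968 + 189.2 + 8.4 = 121.632.
∂Q_d/∂I = +0.044, so E_I = 0.044·(4300/121.632) ≈ 1.56.
E_I > 1: normal good (luxury).

1.56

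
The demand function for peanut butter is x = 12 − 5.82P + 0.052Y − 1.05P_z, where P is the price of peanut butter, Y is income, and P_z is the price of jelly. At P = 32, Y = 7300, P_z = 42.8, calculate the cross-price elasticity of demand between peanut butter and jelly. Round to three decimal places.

-0.280

x = 12 − 5.82(32) + 0.052(7300) − 1.05(42.8) = 12 − 186.24 + 379.6 − 44.94 = 160.42.
∂x/∂P_z = −1.05, so E_xy = -1.05·(42.8/160.42) ≈ -0.280.
E_xy < 0: the goods are complements.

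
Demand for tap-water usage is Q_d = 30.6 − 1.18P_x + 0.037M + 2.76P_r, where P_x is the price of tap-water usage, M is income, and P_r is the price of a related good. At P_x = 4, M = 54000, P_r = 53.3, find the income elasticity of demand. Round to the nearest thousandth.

0.920

Evaluating quantity at (P_x, M, P_r) gives Q_d = 30.6 − 1.18(4) + 0.037(54000) + 2.76(53.3) = 30.6 − 4.72 + 1998 + 147.108 = 2170.988.
∂Q_d/∂M = +0.037, so E_I = 0.037·(54000/2170.988) ≈ 0.920.
E_I ∈ (0,1): normal good (necessity).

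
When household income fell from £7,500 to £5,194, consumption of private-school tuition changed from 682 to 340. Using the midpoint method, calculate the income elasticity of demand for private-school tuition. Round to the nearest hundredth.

1.84

%ΔQ = (340 − 682)/[(682+340)/2] = -342/511 ≈ -0.6693.
%ΔI = (5,194 − 7,500)/[(7,500+5,194)/2] = -2306/6347 ≈ -0.3633.
E_I = %ΔQ/%ΔI ≈ 1.84.
E_I > 1: normal good (luxury).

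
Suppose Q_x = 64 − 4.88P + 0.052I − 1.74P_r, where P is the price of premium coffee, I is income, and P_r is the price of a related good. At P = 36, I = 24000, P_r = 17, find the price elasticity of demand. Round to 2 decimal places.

-0.16

Evaluating quantity at (P, I, P_r) gives Q_x = 64 − 4.88(36) + 0.052(24000) − 1.74(17) = 64 − 175.68 + 1248 − 29.58 = 1106.74.
∂Q_x/∂P = −4.88, so E_p = (−4.88)·(36/1106.74) ≈ -0.16.
|E_p| < 1: demand is inelastic.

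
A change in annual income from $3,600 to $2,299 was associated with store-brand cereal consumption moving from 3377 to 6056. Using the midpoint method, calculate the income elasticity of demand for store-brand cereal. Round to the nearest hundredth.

-1.29

%ΔQ = (6056 − 3377)/[(3377+6056)/2] = 2679/4716.5 ≈ 0.5680.
%ΔY = (2,299 − 3,600)/[(3,600+2,299)/2] = -1301/2949.5 ≈ -0.4411.
E_I = %ΔQ/%ΔY ≈ -1.29.
E_I < 0: inferior good.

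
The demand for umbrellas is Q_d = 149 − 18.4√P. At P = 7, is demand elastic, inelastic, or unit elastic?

inelastic

At P = 7, Q_d = 100.3182.
dQ_d/dP = −18.4/(2√P) = −18.4/(2·2.6458).
Point elasticity E = (dQ_d/dP)·(P/Q_d) = -3.4773 × 7/100.3182 ≈ -0.243.
|E| ≈ 0.243 < 1, so demand is inelastic.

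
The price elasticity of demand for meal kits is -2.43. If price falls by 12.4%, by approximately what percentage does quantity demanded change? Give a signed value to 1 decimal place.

30.1

%ΔQ ≈ E × %ΔP = (-2.43) × (-12.4%) ≈ 30.1%.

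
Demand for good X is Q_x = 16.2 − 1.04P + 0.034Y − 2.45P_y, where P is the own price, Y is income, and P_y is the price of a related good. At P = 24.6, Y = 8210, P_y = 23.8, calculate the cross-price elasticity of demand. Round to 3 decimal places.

At the given point, Q_x = 16.2 − 1.04(24.6) + 0.034(8210) − 2.45(23.8) = 16.2 − 25.584 + 279.14 − 58.31 = 211.446.
∂Q_x/∂P_y = −2.45, so E_xy = -2.45·(23.8/211.446) ≈ -0.276.
E_xy < 0: the goods are complements.

-0.276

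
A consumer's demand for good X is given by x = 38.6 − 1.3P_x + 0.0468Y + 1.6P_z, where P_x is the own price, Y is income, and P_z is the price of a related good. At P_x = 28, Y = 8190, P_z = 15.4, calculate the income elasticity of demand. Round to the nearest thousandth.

0.935

First evaluate x: 38.6 − 1.3(28) + 0.0468(8190) + 1.6(15.4) = 38.6 − 36.4 + 383.292 + 24.64 = 410.132.
∂x/∂Y = +0.0468, so E_I = 0.0468·(8190/410.132) ≈ 0.935.
E_I ∈ (0,1): normal good (necessity).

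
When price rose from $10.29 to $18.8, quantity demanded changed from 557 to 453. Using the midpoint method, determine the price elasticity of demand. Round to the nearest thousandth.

-0.352

%Δq = (453 − 557)/[(557 + 453)/2] = -104/505 ≈ -0.2059.
%ΔP = (18.8 − 10.29)/[(10.29 + 18.8)/2] = 8.51/14.545 ≈ 0.5851.
Arc elasticity E = %Δq/%ΔP ≈ -0.2059/0.5851 ≈ -0.352.
|E| < 1: demand is inelastic over this range.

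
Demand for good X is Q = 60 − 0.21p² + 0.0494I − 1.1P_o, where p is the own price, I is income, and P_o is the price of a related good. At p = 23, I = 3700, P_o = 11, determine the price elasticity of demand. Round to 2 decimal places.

-1.86

Q = 60 − 0.21(23)² + 0.0494(3700) − 1.1(11) = 60 − 111.09 + 182.78 − 12.1 = 119.59.
∂Q/∂p = −2·0.21·p = -9.66, so E_p = -9.66·(23/119.59) ≈ -1.86.
|E_p| > 1: demand is elastic.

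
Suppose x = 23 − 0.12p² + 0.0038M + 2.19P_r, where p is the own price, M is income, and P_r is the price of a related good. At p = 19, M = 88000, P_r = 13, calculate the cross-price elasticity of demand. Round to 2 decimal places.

x = 23 − 0.12(19)² + 0.0038(88000) + 2.19(13) = 23 − 43.32 + 334.4 + 28.47 = 342.55.
∂x/∂P_r = +2.19, so E_xy = 2.19·(13/342.55) ≈ 0.08.
E_xy > 0: the goods are substitutes.

0.08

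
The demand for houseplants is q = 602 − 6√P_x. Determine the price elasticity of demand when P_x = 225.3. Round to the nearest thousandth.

-0.088

At P_x = 225.3, q = 511.94.
dq/dP_x = −6/(2√P_x) = −6/(2·15.01).
Point elasticity E = (dq/dP_x)·(P_x/q) = -0.1999 × 225.3/511.94 ≈ -0.088.
|E| < 1, so demand is inelastic at this price.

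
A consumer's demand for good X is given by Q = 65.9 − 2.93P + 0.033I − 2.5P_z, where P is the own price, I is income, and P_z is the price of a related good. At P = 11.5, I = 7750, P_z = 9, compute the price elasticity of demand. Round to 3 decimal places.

-0.127

Substituting, Q = 65.9 − 2.93(11.5) + 0.033(7750) − 2.5(9) = 65.9 − 33.695 + 255.75 − 22.5 = 265.455.
∂Q/∂P = −2.93, so E_p = (−2.93)·(11.5/265.455) ≈ -0.127.
|E_p| < 1: demand is inelastic.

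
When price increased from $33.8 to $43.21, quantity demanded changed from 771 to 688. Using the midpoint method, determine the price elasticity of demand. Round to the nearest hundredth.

%Δq = (688 − 771)/[(771 + 688)/2] = -83/729.5 ≈ -0.1138.
%ΔP = (43.21 − 33.8)/[(33.8 + 43.21)/2] = 9.41/38.505 ≈ 0.2444.
Arc elasticity E = %Δq/%ΔP ≈ -0.1138/0.2444 ≈ -0.47.
|E| < 1: demand is inelastic over this range.

-0.47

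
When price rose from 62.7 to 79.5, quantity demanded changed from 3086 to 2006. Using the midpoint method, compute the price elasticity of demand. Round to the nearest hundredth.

-1.80

%ΔQ = (2006 − 3086)/[(3086 + 2006)/2] = -1080/2546 ≈ -0.4242.
%Δp = (79.5 − 62.7)/[(62.7 + 79.5)/2] = 16.8/71.1 ≈ 0.2363.
Arc elasticity E = %ΔQ/%Δp ≈ -0.4242/0.2363 ≈ -1.80.
|E| > 1: demand is elastic over this range.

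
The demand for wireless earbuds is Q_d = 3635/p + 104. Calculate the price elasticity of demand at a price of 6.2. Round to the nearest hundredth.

At p = 6.2, Q_d = 690.2903.
dQ_d/dp = −3635/p² = −94.563.
Point elasticity E = (dQ_d/dp)·(p/Q_d) = -94.563 × 6.2/690.2903 ≈ -0.85.
|E| < 1, so demand is inelastic at this price.

-0.85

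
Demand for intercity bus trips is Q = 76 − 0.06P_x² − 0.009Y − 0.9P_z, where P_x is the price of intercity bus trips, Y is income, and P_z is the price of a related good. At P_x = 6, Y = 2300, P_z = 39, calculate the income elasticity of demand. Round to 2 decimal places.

Q = 76 − 0.06(6)² − 0.009(2300) − 0.9(39) = 76 − 2.16 − 20.7 − 35.1 = 18.04.
∂Q/∂Y = −0.009, so E_I = -0.009·(2300/18.04) ≈ -1.15.
E_I < 0: inferior good.

-1.15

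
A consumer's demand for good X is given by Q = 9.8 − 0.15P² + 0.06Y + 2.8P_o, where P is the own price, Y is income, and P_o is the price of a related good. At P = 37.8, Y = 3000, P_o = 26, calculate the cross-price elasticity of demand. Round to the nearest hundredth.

1.51

First evaluate Q: 9.8 − 0.15(37.8)² + 0.06(3000) + 2.8(26) = 9.8 − 214.326 + 180 + 72.8 = 48.274.
∂Q/∂P_o = +2.8, so E_xy = 2.8·(26/48.274) ≈ 1.51.
E_xy > 0: the goods are substitutes.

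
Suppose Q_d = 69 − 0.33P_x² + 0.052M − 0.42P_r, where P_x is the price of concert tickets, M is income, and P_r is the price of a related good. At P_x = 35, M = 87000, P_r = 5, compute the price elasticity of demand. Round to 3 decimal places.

-0.193

First evaluate Q_d: 69 − 0.33(35)² + 0.052(87000) − 0.42(5) = 69 − 404.25 + 4524 − 2.1 = 4186.65.
∂Q_d/∂P_x = −2·0.33·P_x = -23.1, so E_p = -23.1·(35/4186.65) ≈ -0.193.
|E_p| < 1: demand is inelastic.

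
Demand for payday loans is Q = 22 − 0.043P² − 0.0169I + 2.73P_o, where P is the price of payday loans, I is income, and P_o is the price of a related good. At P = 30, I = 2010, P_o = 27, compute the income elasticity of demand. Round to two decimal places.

First evaluate Q: 22 − 0.043(30)² − 0.0169(2010) + 2.73(27) = 22 − 38.7 − 33.969 + 73.71 = 23.041.
∂Q/∂I = −0.0169, so E_I = -0.0169·(2010/23.041) ≈ -1.47.
E_I < 0: inferior good.

-1.47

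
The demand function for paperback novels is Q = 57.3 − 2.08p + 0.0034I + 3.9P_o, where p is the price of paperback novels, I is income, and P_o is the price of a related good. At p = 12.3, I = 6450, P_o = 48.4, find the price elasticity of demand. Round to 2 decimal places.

-0.11

First evaluate Q: 57.3 − 2.08(12.3) + 0.0034(6450) + 3.9(48.4) = 57.3 − 25.584 + 21.93 + 188.76 = 242.406.
∂Q/∂p = −2.08, so E_p = (−2.08)·(12.3/242.406) ≈ -0.11.
|E_p| < 1: demand is inelastic.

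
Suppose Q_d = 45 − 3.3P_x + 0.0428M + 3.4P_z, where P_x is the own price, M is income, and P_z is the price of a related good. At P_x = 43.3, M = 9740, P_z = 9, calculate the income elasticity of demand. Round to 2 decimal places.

1.19

Evaluating quantity at (P_x, M, P_z) gives Q_d = 45 − 3.3(43.3) + 0.0428(9740) + 3.4(9) = 45 − 142.89 + 416.872 + 30.6 = 349.582.
∂Q_d/∂M = +0.0428, so E_I = 0.0428·(9740/349.582) ≈ 1.19.
E_I > 1: normal good (luxury).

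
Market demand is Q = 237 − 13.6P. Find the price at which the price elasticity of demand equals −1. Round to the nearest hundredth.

For linear demand Q = a − bP, E = −bP/(a − bP). |E| = 1 ⇒ bP = a − bP ⇒ P = a/(2b).
P = 237/(2·13.6) ≈ 8.71.

8.71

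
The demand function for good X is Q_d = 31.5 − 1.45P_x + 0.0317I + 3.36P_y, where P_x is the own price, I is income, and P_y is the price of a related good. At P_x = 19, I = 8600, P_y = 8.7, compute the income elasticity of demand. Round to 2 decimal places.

0.89

Q_d = 31.5 − 1.45(19) + 0.0317(8600) + 3.36(8.7) = 31.5 − 27.55 + 272.62 + 29.232 = 305.802.
∂Q_d/∂I = +0.0317, so E_I = 0.0317·(8600/305.802) ≈ 0.89.
E_I ∈ (0,1): normal good (necessity).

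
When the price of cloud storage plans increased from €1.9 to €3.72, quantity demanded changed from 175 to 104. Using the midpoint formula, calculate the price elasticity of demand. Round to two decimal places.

%ΔQ = (104 − 175)/[(175 + 104)/2] = -71/139.5 ≈ -0.5090.
%Δp = (3.72 − 1.9)/[(1.9 + 3.72)/2] = 1.82/2.81 ≈ 0.6477.
Arc elasticity E = %ΔQ/%Δp ≈ -0.5090/0.6477 ≈ -0.79.
|E| < 1: demand is inelastic over this range.

-0.79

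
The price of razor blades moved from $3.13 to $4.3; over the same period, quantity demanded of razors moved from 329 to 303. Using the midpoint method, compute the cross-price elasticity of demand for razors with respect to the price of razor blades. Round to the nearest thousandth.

-0.261

%ΔQ_x = (303 − 329)/[(329+303)/2] = -26/316 ≈ -0.0823.
%ΔP_y = (4.3 − 3.13)/[(3.13+4.3)/2] ≈ 0.3149.
E_xy = -0.0823/0.3149 ≈ -0.261.
E_xy < 0, so razors and razor blades are complements.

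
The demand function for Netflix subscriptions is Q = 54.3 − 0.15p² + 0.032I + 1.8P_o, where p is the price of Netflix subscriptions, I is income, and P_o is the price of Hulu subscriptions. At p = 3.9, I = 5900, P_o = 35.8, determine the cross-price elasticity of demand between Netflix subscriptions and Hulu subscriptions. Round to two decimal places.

0.21

At the given point, Q = 54.3 − 0.15(3.9)² + 0.032(5900) + 1.8(35.8) = 54.3 − 2.2815 + 188.8 + 64.44 = 305.2585.
∂Q/∂P_o = +1.8, so E_xy = 1.8·(35.8/305.2585) ≈ 0.21.
E_xy > 0: the goods are substitutes.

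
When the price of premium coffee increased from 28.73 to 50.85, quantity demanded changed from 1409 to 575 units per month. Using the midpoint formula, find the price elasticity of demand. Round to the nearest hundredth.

%ΔQ = (575 − 1409)/[(1409 + 575)/2] = -834/992 ≈ -0.8407.
%Δp = (50.85 − 28.73)/[(28.73 + 50.85)/2] = 22.12/39.79 ≈ 0.5559.
Arc elasticity E = %ΔQ/%Δp ≈ -0.8407/0.5559 ≈ -1.51.
|E| > 1: demand is elastic over this range.

-1.51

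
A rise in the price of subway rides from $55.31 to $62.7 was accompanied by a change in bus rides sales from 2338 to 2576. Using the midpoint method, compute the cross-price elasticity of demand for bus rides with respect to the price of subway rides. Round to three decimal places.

0.773

%ΔQ_x = (2576 − 2338)/[(2338+2576)/2] = 238/2457 ≈ 0.0969.
%ΔP_y = (62.7 − 55.31)/[(55.31+62.7)/2] ≈ 0.1252.
E_xy = 0.0969/0.1252 ≈ 0.773.
E_xy > 0, so bus rides and subway rides are substitutes.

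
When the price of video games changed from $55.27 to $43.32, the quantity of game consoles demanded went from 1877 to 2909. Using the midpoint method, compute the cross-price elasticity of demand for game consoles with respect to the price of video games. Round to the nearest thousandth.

-1.779

%ΔQ_x = (2909 − 1877)/[(1877+2909)/2] = 1032/2393 ≈ 0.4313.
%ΔP_y = (43.32 − 55.27)/[(55.27+43.32)/2] ≈ -0.2424.
E_xy = 0.4313/-0.2424 ≈ -1.779.
E_xy < 0, so game consoles and video games are complements.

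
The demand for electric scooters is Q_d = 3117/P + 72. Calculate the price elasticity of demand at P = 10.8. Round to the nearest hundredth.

-0.80

At P = 10.8, Q_d = 360.6111.
dQ_d/dP = −3117/P² = −26.7233.
Point elasticity E = (dQ_d/dP)·(P/Q_d) = -26.7233 × 10.8/360.6111 ≈ -0.80.
|E| < 1, so demand is inelastic at this price.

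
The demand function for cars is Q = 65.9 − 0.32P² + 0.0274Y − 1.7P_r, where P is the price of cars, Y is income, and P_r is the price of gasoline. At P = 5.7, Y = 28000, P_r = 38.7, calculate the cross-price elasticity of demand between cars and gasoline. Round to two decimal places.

Evaluating quantity at (P, Y, P_r) gives Q = 65.9 − 0.32(5.7)² + 0.0274(28000) − 1.7(38.7) = 65.9 − 10.3968 + 767.2 − 65.79 = 756.9132.
∂Q/∂P_r = −1.7, so E_xy = -1.7·(38.7/756.9132) ≈ -0.09.
E_xy < 0: the goods are complements.

-0.09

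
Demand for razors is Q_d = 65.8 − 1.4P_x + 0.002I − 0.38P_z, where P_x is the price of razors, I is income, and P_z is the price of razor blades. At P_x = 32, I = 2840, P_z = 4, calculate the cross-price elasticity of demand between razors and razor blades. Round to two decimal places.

Substituting, Q_d = 65.8 − 1.4(32) + 0.002(2840) − 0.38(4) = 65.8 − 44.8 + 5.68 − 1.52 = 25.16.
∂Q_d/∂P_z = −0.38, so E_xy = -0.38·(4/25.16) ≈ -0.06.
E_xy < 0: the goods are complements.

-0.06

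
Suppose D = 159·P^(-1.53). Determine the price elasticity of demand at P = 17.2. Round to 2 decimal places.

For a Cobb–Douglas (constant-elasticity) form D = A·P^α·…, the elasticity with respect to P equals the exponent α at every point.
Here the exponent on P is -1.53, so the price elasticity of demand is -1.53.

-1.53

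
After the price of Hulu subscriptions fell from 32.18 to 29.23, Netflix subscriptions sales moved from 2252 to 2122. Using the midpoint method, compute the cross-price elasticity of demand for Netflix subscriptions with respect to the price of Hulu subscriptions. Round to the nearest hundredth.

%ΔQ_x = (2122 − 2252)/[(2252+2122)/2] = -130/2187 ≈ -0.0594.
%ΔP_y = (29.23 − 32.18)/[(32.18+29.23)/2] ≈ -0.0961.
E_xy = -0.0594/-0.0961 ≈ 0.62.
E_xy > 0, so Netflix subscriptions and Hulu subscriptions are substitutes.

0.62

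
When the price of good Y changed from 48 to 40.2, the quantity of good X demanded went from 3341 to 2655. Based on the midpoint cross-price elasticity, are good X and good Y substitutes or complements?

substitutes

%ΔQ_x = (2655 − 3341)/[(3341+2655)/2] = -686/2998 ≈ -0.2288.
%ΔP_y = (40.2 − 48)/[(48+40.2)/2] ≈ -0.1769.
E_xy = -0.2288/-0.1769 ≈ 1.294.
E_xy > 0, so the goods are substitutes.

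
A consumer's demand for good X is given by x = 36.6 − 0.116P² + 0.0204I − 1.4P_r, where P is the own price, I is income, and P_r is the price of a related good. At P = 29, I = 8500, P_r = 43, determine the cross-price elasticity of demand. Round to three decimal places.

-1.152

First evaluate x: 36.6 − 0.116(29)² + 0.0204(8500) − 1.4(43) = 36.6 − 97.556 + 173.4 − 60.2 = 52.244.
∂x/∂P_r = −1.4, so E_xy = -1.4·(43/52.244) ≈ -1.152.
E_xy < 0: the goods are complements.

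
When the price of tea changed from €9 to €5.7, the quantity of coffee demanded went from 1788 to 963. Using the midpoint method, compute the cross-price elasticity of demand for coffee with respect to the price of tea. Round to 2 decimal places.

1.34

%ΔQ_x = (963 − 1788)/[(1788+963)/2] = -825/1375.5 ≈ -0.5998.
%ΔP_y = (5.7 − 9)/[(9+5.7)/2] ≈ -0.4490.
E_xy = -0.5998/-0.4490 ≈ 1.34.
E_xy > 0, so coffee and tea are substitutes.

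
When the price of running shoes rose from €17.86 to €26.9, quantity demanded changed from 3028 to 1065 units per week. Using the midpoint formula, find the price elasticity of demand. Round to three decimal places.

-2.375

%Δq = (1065 − 3028)/[(3028 + 1065)/2] = -1963/2046.5 ≈ -0.9592.
%Δp = (26.9 − 17.86)/[(17.86 + 26.9)/2] = 9.04/22.38 ≈ 0.4039.
Arc elasticity E = %Δq/%Δp ≈ -0.9592/0.4039 ≈ -2.375.
|E| > 1: demand is elastic over this range.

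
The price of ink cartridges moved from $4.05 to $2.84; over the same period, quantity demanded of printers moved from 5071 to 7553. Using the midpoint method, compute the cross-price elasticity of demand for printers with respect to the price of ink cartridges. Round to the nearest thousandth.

-1.120

%ΔQ_x = (7553 − 5071)/[(5071+7553)/2] = 2482/6312 ≈ 0.3932.
%ΔP_y = (2.84 − 4.05)/[(4.05+2.84)/2] ≈ -0.3512.
E_xy = 0.3932/-0.3512 ≈ -1.120.
E_xy < 0, so printers and ink cartridges are complements.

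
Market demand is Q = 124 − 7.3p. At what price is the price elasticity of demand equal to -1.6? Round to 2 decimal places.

10.45

Set −bp/(a − bp) = −1.6 ⇒ bp = 1.6(a − bp) ⇒ bp(1+1.6) = 1.6·a.
p = 1.6·124/(7.3·2.6) ≈ 10.45.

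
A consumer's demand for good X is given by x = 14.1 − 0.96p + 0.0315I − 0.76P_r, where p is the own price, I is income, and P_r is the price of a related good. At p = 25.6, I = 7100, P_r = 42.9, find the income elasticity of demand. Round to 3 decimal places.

Substituting, x = 14.1 − 0.96(25.6) + 0.0315(7100) − 0.76(42.9) = 14.1 − 24.576 + 223.65 − 32.604 = 180.57.
∂x/∂I = +0.0315, so E_I = 0.0315·(7100/180.57) ≈ 1.239.
E_I > 1: normal good (luxury).

1.239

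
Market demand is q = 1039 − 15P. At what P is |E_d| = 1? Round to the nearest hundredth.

For linear demand q = a − bP, E = −bP/(a − bP). |E| = 1 ⇒ bP = a − bP ⇒ P = a/(2b).
P = 1039/(2·15) ≈ 34.63.

34.63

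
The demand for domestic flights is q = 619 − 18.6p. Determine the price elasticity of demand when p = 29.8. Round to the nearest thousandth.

-8.564

At p = 29.8, q = 64.72.
dq/dp = −18.6.
Point elasticity E = (dq/dp)·(p/q) = -18.6 × 29.8/64.72 ≈ -8.564.
|E| > 1, so demand is elastic at this price.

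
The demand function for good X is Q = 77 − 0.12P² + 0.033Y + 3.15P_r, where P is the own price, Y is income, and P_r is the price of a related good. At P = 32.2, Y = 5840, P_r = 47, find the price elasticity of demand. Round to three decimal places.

-0.848

Evaluating quantity at (P, Y, P_r) gives Q = 77 − 0.12(32.2)² + 0.033(5840) + 3.15(47) = 77 − 124.4208 + 192.72 + 148.05 = 293.3492.
∂Q/∂P = −2·0.12·P = -7.728, so E_p = -7.728·(32.2/293.3492) ≈ -0.848.
|E_p| < 1: demand is inelastic.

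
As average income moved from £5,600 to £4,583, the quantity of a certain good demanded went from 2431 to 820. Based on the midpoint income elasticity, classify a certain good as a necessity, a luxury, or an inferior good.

luxury

%ΔQ = (820 − 2431)/[(2431+820)/2] = -1611/1625.5 ≈ -0.9911.
%ΔI = (4,583 − 5,600)/[(5,600+4,583)/2] = -1017/5091.5 ≈ -0.1997.
E_I = %ΔQ/%ΔI ≈ 4.962.
E_I > 1: normal good (luxury).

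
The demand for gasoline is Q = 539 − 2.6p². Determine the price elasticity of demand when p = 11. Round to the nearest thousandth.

At p = 11, Q = 224.4.
dQ/dp = −2·2.6·p = −57.2.
Point elasticity E = (dQ/dp)·(p/Q) = -57.2 × 11/224.4 ≈ -2.804.
|E| > 1, so demand is elastic at this price.

-2.804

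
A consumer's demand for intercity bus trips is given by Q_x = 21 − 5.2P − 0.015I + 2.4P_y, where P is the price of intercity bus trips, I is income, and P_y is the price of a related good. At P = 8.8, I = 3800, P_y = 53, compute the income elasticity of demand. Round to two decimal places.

-1.25

First evaluate Q_x: 21 − 5.2(8.8) − 0.015(3800) + 2.4(53) = 21 − 45.76 − 57 + 127.2 = 45.44.
∂Q_x/∂I = −0.015, so E_I = -0.015·(3800/45.44) ≈ -1.25.
E_I < 0: inferior good.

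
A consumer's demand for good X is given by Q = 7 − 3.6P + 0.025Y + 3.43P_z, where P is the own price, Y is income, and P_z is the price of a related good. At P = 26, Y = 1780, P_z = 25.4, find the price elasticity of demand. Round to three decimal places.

Evaluating quantity at (P, Y, P_z) gives Q = 7 − 3.6(26) + 0.025(1780) + 3.43(25.4) = 7 − 93.6 + 44.5 + 87.122 = 45.022.
∂Q/∂P = −3.6, so E_p = (−3.6)·(26/45.022) ≈ -2.079.
|E_p| > 1: demand is elastic.

-2.079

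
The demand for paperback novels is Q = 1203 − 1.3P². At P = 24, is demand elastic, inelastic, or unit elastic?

elastic

At P = 24, Q = 454.2.
dQ/dP = −2·1.3·P = −62.4.
Point elasticity E = (dQ/dP)·(P/Q) = -62.4 × 24/454.2 ≈ -3.297.
|E| ≈ 3.297 > 1, so demand is elastic.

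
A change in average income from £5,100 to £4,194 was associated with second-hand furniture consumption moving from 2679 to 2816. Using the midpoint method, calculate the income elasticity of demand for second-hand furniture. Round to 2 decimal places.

-0.26

%ΔQ = (2816 − 2679)/[(2679+2816)/2] = 137/2747.5 ≈ 0.0499.
%ΔY = (4,194 − 5,100)/[(5,100+4,194)/2] = -906/4647 ≈ -0.1950.
E_I = %ΔQ/%ΔY ≈ -0.26.
E_I < 0: inferior good.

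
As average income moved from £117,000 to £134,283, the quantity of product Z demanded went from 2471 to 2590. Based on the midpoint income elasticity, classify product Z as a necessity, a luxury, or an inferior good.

%ΔQ = (2590 − 2471)/[(2471+2590)/2] = 119/2530.5 ≈ 0.0470.
%ΔM = (134,283 − 117,000)/[(117,000+134,283)/2] = 17283/125641.5 ≈ 0.1376.
E_I = %ΔQ/%ΔM ≈ 0.342.
E_I ∈ (0,1): normal good (necessity).

necessity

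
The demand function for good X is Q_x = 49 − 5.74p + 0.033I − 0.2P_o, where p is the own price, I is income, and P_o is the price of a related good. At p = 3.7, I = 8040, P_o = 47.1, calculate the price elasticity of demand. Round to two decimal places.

Substituting, Q_x = 49 − 5.74(3.7) + 0.033(8040) − 0.2(47.1) = 49 − 21.238 + 265.32 − 9.42 = 283.662.
∂Q_x/∂p = −5.74, so E_p = (−5.74)·(3.7/283.662) ≈ -0.07.
|E_p| < 1: demand is inelastic.

-0.07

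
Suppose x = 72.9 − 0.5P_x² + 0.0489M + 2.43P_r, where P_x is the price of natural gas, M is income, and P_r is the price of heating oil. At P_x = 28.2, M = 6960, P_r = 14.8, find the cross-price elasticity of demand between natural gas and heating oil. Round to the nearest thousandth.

Evaluating quantity at (P_x, M, P_r) gives x = 72.9 − 0.5(28.2)² + 0.0489(6960) + 2.43(14.8) = 72.9 − 397.62 + 340.344 + 35.964 = 51.588.
∂x/∂P_r = +2.43, so E_xy = 2.43·(14.8/51.588) ≈ 0.697.
E_xy > 0: the goods are substitutes.

0.697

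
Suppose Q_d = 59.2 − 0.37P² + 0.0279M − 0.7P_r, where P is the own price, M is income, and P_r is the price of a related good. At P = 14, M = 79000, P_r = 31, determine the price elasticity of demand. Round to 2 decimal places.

Q_d = 59.2 − 0.37(14)² + 0.0279(79000) − 0.7(31) = 59.2 − 72.52 + 2204.1 − 21.7 = 2169.08.
∂Q_d/∂P = −2·0.37·P = -10.36, so E_p = -10.36·(14/2169.08) ≈ -0.07.
|E_p| < 1: demand is inelastic.

-0.07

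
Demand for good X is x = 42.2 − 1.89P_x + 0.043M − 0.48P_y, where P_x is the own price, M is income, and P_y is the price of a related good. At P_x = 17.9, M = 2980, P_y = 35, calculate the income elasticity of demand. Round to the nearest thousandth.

x = 42.2 − 1.89(17.9) + 0.043(2980) − 0.48(35) = 42.2 − 33.831 + 128.14 − 16.8 = 119.709.
∂x/∂M = +0.043, so E_I = 0.043·(2980/119.709) ≈ 1.070.
E_I > 1: normal good (luxury).

1.070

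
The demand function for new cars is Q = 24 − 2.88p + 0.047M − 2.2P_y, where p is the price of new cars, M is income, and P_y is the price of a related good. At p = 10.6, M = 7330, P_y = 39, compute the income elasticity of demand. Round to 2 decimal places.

1.37

First evaluate Q: 24 − 2.88(10.6) + 0.047(7330) − 2.2(39) = 24 − 30.528 + 344.51 − 85.8 = 252.182.
∂Q/∂M = +0.047, so E_I = 0.047·(7330/252.182) ≈ 1.37.
E_I > 1: normal good (luxury).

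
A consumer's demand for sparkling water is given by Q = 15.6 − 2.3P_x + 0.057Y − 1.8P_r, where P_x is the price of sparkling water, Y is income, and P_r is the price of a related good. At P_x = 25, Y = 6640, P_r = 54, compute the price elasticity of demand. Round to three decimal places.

First evaluate Q: 15.6 − 2.3(25) + 0.057(6640) − 1.8(54) = 15.6 − 57.5 + 378.48 − 97.2 = 239.38.
∂Q/∂P_x = −2.3, so E_p = (−2.3)·(25/239.38) ≈ -0.240.
|E_p| < 1: demand is inelastic.

-0.240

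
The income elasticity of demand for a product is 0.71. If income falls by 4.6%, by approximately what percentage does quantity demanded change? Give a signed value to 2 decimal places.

%ΔQ ≈ E × %ΔI = (0.71) × (-4.6%) ≈ -3.27%.

-3.27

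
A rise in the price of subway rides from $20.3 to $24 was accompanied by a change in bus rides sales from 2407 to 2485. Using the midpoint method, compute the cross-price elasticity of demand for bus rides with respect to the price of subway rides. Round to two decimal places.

0.19

%ΔQ_x = (2485 − 2407)/[(2407+2485)/2] = 78/2446 ≈ 0.0319.
%ΔP_y = (24 − 20.3)/[(20.3+24)/2] ≈ 0.1670.
E_xy = 0.0319/0.1670 ≈ 0.19.
E_xy > 0, so bus rides and subway rides are substitutes.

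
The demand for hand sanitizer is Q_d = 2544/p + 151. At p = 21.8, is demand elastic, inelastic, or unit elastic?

At p = 21.8, Q_d = 267.6972.
dQ_d/dp = −2544/p² = −5.3531.
Point elasticity E = (dQ_d/dp)·(p/Q_d) = -5.3531 × 21.8/267.6972 ≈ -0.436.
|E| ≈ 0.436 < 1, so demand is inelastic.

inelastic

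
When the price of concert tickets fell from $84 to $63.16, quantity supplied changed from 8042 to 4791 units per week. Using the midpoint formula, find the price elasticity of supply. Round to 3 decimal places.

%ΔQ = (4791 − 8042)/[(8042 + 4791)/2] = -3251/6416.5 ≈ -0.5067.
%Δp = (63.16 − 84)/[(84 + 63.16)/2] = -20.84/73.58 ≈ -0.2832.
Arc elasticity E = %ΔQ/%Δp ≈ -0.5067/-0.2832 ≈ 1.789.
|E| > 1: supply is elastic over this range.

1.789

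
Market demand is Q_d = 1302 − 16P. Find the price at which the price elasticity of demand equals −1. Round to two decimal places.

For linear demand Q_d = a − bP, E = −bP/(a − bP). |E| = 1 ⇒ bP = a − bP ⇒ P = a/(2b).
P = 1302/(2·16) ≈ 40.69.

40.69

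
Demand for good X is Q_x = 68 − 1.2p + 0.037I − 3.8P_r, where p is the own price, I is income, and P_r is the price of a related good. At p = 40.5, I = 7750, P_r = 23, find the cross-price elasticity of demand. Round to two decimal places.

Q_x = 68 − 1.2(40.5) + 0.037(7750) − 3.8(23) = 68 − 48.6 + 286.75 − 87.4 = 218.75.
∂Q_x/∂P_r = −3.8, so E_xy = -3.8·(23/218.75) ≈ -0.40.
E_xy < 0: the goods are complements.

-0.40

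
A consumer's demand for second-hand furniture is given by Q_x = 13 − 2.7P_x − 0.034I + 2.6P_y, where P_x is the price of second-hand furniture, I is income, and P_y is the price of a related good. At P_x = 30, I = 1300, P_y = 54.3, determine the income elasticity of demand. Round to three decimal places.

Q_x = 13 − 2.7(30) − 0.034(1300) + 2.6(54.3) = 13 − 81 − 44.2 + 141.18 = 28.98.
∂Q_x/∂I = −0.034, so E_I = -0.034·(1300/28.98) ≈ -1.525.
E_I < 0: inferior good.

-1.525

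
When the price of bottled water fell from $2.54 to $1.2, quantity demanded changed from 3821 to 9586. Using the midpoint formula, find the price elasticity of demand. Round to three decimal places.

-1.200

%Δq = (9586 − 3821)/[(3821 + 9586)/2] = 5765/6703.5 ≈ 0.8600.
%ΔP = (1.2 − 2.54)/[(2.54 + 1.2)/2] = -1.34/1.87 ≈ -0.7166.
Arc elasticity E = %Δq/%ΔP ≈ 0.8600/-0.7166 ≈ -1.200.
|E| > 1: demand is elastic over this range.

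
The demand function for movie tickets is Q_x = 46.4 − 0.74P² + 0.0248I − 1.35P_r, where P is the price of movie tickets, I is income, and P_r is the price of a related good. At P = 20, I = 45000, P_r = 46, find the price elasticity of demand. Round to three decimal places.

-0.736

At the given point, Q_x = 46.4 − 0.74(20)² + 0.0248(45000) − 1.35(46) = 46.4 − 296 + 1116 − 62.1 = 804.3.
∂Q_x/∂P = −2·0.74·P = -29.6, so E_p = -29.6·(20/804.3) ≈ -0.736.
|E_p| < 1: demand is inelastic.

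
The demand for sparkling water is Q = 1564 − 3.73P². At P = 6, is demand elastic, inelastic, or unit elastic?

At P = 6, Q = 1429.72.
dQ/dP = −2·3.73·P = −44.76.
Point elasticity E = (dQ/dP)·(P/Q) = -44.76 × 6/1429.72 ≈ -0.188.
|E| ≈ 0.188 < 1, so demand is inelastic.

inelastic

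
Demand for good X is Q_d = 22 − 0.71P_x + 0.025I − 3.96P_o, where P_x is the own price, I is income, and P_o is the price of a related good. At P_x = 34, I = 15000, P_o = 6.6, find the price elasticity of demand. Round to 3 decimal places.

-0.070

Q_d = 22 − 0.71(34) + 0.025(15000) − 3.96(6.6) = 22 − 24.14 + 375 − 26.136 = 346.724.
∂Q_d/∂P_x = −0.71, so E_p = (−0.71)·(34/346.724) ≈ -0.070.
|E_p| < 1: demand is inelastic.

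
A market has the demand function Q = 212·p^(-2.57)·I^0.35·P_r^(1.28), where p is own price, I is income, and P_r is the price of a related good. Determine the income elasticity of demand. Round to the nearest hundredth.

0.35

For a Cobb–Douglas (constant-elasticity) form Q = A·I^α·…, the elasticity with respect to I equals the exponent α at every point.
Here the exponent on I is 0.35, so the income elasticity of demand is 0.35.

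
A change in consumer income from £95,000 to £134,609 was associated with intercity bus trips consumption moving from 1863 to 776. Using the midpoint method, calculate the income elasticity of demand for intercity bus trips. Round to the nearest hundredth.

%ΔQ = (776 − 1863)/[(1863+776)/2] = -1087/1319.5 ≈ -0.8238.
%ΔY = (134,609 − 95,000)/[(95,000+134,609)/2] = 39609/114804.5 ≈ 0.3450.
E_I = %ΔQ/%ΔY ≈ -2.39.
E_I < 0: inferior good.

-2.39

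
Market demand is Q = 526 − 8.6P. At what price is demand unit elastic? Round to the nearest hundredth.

30.58

For linear demand Q = a − bP, E = −bP/(a − bP). |E| = 1 ⇒ bP = a − bP ⇒ P = a/(2b).
P = 526/(2·8.6) ≈ 30.58.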